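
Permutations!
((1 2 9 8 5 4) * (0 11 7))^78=(11)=((0 11 7)(1 2 9 8 5 4))^78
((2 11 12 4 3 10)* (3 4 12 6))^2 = (12)(2 6 10 11 3)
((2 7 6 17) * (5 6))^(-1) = ((2 7 5 6 17))^(-1) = (2 17 6 5 7)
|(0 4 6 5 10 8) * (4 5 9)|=|(0 5 10 8)(4 6 9)|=12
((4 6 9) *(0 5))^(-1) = ((0 5)(4 6 9))^(-1) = (0 5)(4 9 6)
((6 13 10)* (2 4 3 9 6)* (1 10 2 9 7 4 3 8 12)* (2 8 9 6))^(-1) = ((1 10 6 13 8 12)(2 3 7 4 9))^(-1) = (1 12 8 13 6 10)(2 9 4 7 3)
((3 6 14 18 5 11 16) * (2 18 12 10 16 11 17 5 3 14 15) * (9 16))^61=(2 18 3 6 15)(5 17)(9 16 14 12 10)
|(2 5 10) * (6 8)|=6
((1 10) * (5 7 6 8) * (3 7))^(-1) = (1 10)(3 5 8 6 7)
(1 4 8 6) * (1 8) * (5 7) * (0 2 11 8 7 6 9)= (0 2 11 8 9)(1 4)(5 6 7)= [2, 4, 11, 3, 1, 6, 7, 5, 9, 0, 10, 8]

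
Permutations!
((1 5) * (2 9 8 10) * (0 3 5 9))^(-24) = (10)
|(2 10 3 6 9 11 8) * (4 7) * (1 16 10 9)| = 20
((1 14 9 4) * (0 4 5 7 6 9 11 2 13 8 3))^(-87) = ((0 4 1 14 11 2 13 8 3)(5 7 6 9))^(-87) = (0 14 13)(1 2 3)(4 11 8)(5 7 6 9)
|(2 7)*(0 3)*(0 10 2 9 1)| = |(0 3 10 2 7 9 1)| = 7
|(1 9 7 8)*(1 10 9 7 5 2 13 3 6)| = |(1 7 8 10 9 5 2 13 3 6)| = 10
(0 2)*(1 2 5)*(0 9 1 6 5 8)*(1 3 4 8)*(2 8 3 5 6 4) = (0 1 8)(2 9 5 4 3) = [1, 8, 9, 2, 3, 4, 6, 7, 0, 5]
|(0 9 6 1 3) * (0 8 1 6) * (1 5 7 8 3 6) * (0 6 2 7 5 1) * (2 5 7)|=12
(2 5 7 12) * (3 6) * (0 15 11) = (0 15 11)(2 5 7 12)(3 6) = [15, 1, 5, 6, 4, 7, 3, 12, 8, 9, 10, 0, 2, 13, 14, 11]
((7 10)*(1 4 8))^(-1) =(1 8 4)(7 10)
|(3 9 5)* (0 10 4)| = |(0 10 4)(3 9 5)| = 3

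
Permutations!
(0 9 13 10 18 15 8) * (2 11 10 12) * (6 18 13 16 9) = (0 6 18 15 8)(2 11 10 13 12)(9 16) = [6, 1, 11, 3, 4, 5, 18, 7, 0, 16, 13, 10, 2, 12, 14, 8, 9, 17, 15]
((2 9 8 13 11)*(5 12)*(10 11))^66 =((2 9 8 13 10 11)(5 12))^66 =(13)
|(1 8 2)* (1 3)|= 4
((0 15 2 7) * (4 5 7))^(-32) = (0 5 2)(4 15 7)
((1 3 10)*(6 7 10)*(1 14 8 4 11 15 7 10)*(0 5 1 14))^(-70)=((0 5 1 3 6 10)(4 11 15 7 14 8))^(-70)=(0 1 6)(3 10 5)(4 15 14)(7 8 11)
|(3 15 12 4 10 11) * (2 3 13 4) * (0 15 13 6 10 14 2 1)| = 60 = |(0 15 12 1)(2 3 13 4 14)(6 10 11)|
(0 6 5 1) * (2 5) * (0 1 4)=(0 6 2 5 4)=[6, 1, 5, 3, 0, 4, 2]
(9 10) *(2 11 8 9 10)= (2 11 8 9)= [0, 1, 11, 3, 4, 5, 6, 7, 9, 2, 10, 8]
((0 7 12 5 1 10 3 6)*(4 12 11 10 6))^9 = ((0 7 11 10 3 4 12 5 1 6))^9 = (0 6 1 5 12 4 3 10 11 7)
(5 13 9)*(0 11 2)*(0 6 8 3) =(0 11 2 6 8 3)(5 13 9) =[11, 1, 6, 0, 4, 13, 8, 7, 3, 5, 10, 2, 12, 9]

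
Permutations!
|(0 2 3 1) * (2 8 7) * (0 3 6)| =|(0 8 7 2 6)(1 3)| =10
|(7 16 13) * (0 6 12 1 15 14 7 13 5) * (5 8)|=|(0 6 12 1 15 14 7 16 8 5)|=10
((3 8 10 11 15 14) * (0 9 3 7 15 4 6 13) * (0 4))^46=((0 9 3 8 10 11)(4 6 13)(7 15 14))^46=(0 10 3)(4 6 13)(7 15 14)(8 9 11)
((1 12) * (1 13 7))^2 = (1 13)(7 12)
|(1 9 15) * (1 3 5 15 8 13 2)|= 15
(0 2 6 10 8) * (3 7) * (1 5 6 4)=[2, 5, 4, 7, 1, 6, 10, 3, 0, 9, 8]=(0 2 4 1 5 6 10 8)(3 7)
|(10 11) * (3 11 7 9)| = |(3 11 10 7 9)| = 5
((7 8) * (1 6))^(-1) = (1 6)(7 8)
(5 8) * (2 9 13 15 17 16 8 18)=[0, 1, 9, 3, 4, 18, 6, 7, 5, 13, 10, 11, 12, 15, 14, 17, 8, 16, 2]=(2 9 13 15 17 16 8 5 18)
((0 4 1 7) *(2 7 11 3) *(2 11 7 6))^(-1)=((0 4 1 7)(2 6)(3 11))^(-1)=(0 7 1 4)(2 6)(3 11)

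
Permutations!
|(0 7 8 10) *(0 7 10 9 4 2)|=|(0 10 7 8 9 4 2)|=7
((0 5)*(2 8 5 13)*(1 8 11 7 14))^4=((0 13 2 11 7 14 1 8 5))^4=(0 7 5 11 8 2 1 13 14)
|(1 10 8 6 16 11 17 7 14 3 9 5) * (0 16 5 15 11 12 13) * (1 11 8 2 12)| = 70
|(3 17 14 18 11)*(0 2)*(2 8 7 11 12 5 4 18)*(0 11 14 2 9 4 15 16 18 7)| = 20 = |(0 8)(2 11 3 17)(4 7 14 9)(5 15 16 18 12)|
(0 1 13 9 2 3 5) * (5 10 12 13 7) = (0 1 7 5)(2 3 10 12 13 9) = [1, 7, 3, 10, 4, 0, 6, 5, 8, 2, 12, 11, 13, 9]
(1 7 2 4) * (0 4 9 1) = (0 4)(1 7 2 9) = [4, 7, 9, 3, 0, 5, 6, 2, 8, 1]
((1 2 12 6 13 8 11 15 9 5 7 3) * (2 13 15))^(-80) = (1 2 9)(3 11 15)(5 13 12)(6 7 8)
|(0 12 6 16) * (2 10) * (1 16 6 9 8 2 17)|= |(0 12 9 8 2 10 17 1 16)|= 9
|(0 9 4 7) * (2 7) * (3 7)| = |(0 9 4 2 3 7)| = 6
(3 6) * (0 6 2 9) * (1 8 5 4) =(0 6 3 2 9)(1 8 5 4) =[6, 8, 9, 2, 1, 4, 3, 7, 5, 0]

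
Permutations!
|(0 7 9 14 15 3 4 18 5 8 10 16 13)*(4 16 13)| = 13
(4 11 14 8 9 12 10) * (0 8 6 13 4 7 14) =[8, 1, 2, 3, 11, 5, 13, 14, 9, 12, 7, 0, 10, 4, 6] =(0 8 9 12 10 7 14 6 13 4 11)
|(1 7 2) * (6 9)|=|(1 7 2)(6 9)|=6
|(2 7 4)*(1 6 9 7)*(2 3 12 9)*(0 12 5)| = 21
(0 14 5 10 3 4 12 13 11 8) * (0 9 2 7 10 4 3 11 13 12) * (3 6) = (0 14 5 4)(2 7 10 11 8 9)(3 6) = [14, 1, 7, 6, 0, 4, 3, 10, 9, 2, 11, 8, 12, 13, 5]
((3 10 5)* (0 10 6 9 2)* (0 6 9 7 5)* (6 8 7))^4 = ((0 10)(2 8 7 5 3 9))^4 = (10)(2 3 7)(5 8 9)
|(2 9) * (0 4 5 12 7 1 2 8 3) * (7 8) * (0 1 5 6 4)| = 8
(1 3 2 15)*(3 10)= (1 10 3 2 15)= [0, 10, 15, 2, 4, 5, 6, 7, 8, 9, 3, 11, 12, 13, 14, 1]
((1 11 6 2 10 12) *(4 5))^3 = (1 2)(4 5)(6 12)(10 11)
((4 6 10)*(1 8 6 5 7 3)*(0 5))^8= (0 4 10 6 8 1 3 7 5)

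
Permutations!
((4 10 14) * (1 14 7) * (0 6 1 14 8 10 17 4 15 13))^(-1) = (0 13 15 14 7 10 8 1 6)(4 17)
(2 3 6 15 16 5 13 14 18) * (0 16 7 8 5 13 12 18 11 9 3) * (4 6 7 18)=(0 16 13 14 11 9 3 7 8 5 12 4 6 15 18 2)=[16, 1, 0, 7, 6, 12, 15, 8, 5, 3, 10, 9, 4, 14, 11, 18, 13, 17, 2]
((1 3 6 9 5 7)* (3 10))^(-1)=((1 10 3 6 9 5 7))^(-1)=(1 7 5 9 6 3 10)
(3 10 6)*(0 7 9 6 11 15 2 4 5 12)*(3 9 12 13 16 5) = (0 7 12)(2 4 3 10 11 15)(5 13 16)(6 9) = [7, 1, 4, 10, 3, 13, 9, 12, 8, 6, 11, 15, 0, 16, 14, 2, 5]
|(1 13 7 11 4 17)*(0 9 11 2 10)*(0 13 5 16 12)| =|(0 9 11 4 17 1 5 16 12)(2 10 13 7)| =36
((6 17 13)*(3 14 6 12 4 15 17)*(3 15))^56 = ((3 14 6 15 17 13 12 4))^56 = (17)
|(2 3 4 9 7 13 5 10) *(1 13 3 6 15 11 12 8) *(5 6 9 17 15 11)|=|(1 13 6 11 12 8)(2 9 7 3 4 17 15 5 10)|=18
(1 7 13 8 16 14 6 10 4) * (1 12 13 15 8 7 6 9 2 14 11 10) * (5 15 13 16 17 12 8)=(1 6)(2 14 9)(4 8 17 12 16 11 10)(5 15)(7 13)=[0, 6, 14, 3, 8, 15, 1, 13, 17, 2, 4, 10, 16, 7, 9, 5, 11, 12]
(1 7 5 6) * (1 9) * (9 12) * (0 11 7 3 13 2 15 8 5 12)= [11, 3, 15, 13, 4, 6, 0, 12, 5, 1, 10, 7, 9, 2, 14, 8]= (0 11 7 12 9 1 3 13 2 15 8 5 6)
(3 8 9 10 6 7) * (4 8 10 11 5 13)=(3 10 6 7)(4 8 9 11 5 13)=[0, 1, 2, 10, 8, 13, 7, 3, 9, 11, 6, 5, 12, 4]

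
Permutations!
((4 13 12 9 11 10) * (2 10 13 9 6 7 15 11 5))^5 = (6 12 13 11 15 7)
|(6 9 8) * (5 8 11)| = |(5 8 6 9 11)| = 5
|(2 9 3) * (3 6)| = |(2 9 6 3)| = 4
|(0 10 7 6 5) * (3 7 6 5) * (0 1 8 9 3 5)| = 9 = |(0 10 6 5 1 8 9 3 7)|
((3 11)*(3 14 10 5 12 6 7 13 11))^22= (5 14 13 6)(7 12 10 11)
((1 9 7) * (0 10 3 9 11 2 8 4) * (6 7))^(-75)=((0 10 3 9 6 7 1 11 2 8 4))^(-75)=(0 3 6 1 2 4 10 9 7 11 8)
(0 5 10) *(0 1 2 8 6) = (0 5 10 1 2 8 6) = [5, 2, 8, 3, 4, 10, 0, 7, 6, 9, 1]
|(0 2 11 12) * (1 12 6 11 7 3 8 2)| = |(0 1 12)(2 7 3 8)(6 11)| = 12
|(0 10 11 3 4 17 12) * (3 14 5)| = |(0 10 11 14 5 3 4 17 12)| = 9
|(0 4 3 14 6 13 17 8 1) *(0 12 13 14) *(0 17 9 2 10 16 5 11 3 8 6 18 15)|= 18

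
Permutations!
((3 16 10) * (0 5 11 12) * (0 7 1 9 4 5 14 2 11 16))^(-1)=((0 14 2 11 12 7 1 9 4 5 16 10 3))^(-1)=(0 3 10 16 5 4 9 1 7 12 11 2 14)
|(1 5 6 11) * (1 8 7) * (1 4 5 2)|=6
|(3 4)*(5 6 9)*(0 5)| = 4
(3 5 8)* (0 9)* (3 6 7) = [9, 1, 2, 5, 4, 8, 7, 3, 6, 0] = (0 9)(3 5 8 6 7)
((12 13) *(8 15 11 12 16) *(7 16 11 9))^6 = (7 16 8 15 9)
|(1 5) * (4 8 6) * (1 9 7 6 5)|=6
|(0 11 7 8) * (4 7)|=5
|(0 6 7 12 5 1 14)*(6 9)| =8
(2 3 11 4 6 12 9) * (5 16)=[0, 1, 3, 11, 6, 16, 12, 7, 8, 2, 10, 4, 9, 13, 14, 15, 5]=(2 3 11 4 6 12 9)(5 16)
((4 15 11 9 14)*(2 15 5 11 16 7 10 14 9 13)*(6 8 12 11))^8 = (2 6 7 11 4 15 8 10 13 5 16 12 14)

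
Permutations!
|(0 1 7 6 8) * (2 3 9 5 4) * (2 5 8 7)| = |(0 1 2 3 9 8)(4 5)(6 7)| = 6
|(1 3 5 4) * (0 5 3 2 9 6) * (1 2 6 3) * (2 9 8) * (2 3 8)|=|(0 5 4 9 8 3 1 6)|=8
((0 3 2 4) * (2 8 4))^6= (0 8)(3 4)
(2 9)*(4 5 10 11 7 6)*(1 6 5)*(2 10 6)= (1 2 9 10 11 7 5 6 4)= [0, 2, 9, 3, 1, 6, 4, 5, 8, 10, 11, 7]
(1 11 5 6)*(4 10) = (1 11 5 6)(4 10) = [0, 11, 2, 3, 10, 6, 1, 7, 8, 9, 4, 5]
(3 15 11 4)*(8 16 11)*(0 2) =(0 2)(3 15 8 16 11 4) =[2, 1, 0, 15, 3, 5, 6, 7, 16, 9, 10, 4, 12, 13, 14, 8, 11]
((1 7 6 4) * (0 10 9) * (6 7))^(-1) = ((0 10 9)(1 6 4))^(-1) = (0 9 10)(1 4 6)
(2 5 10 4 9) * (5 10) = (2 10 4 9) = [0, 1, 10, 3, 9, 5, 6, 7, 8, 2, 4]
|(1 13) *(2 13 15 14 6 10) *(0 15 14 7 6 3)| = 10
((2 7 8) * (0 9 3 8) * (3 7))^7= (0 9 7)(2 3 8)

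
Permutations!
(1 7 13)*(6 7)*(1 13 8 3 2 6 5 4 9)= [0, 5, 6, 2, 9, 4, 7, 8, 3, 1, 10, 11, 12, 13]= (13)(1 5 4 9)(2 6 7 8 3)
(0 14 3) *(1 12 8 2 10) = (0 14 3)(1 12 8 2 10) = [14, 12, 10, 0, 4, 5, 6, 7, 2, 9, 1, 11, 8, 13, 3]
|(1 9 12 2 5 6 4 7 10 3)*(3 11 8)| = |(1 9 12 2 5 6 4 7 10 11 8 3)| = 12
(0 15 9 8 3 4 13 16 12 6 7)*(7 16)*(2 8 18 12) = (0 15 9 18 12 6 16 2 8 3 4 13 7) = [15, 1, 8, 4, 13, 5, 16, 0, 3, 18, 10, 11, 6, 7, 14, 9, 2, 17, 12]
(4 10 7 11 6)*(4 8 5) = (4 10 7 11 6 8 5) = [0, 1, 2, 3, 10, 4, 8, 11, 5, 9, 7, 6]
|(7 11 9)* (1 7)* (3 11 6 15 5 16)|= |(1 7 6 15 5 16 3 11 9)|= 9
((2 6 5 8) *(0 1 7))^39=(2 8 5 6)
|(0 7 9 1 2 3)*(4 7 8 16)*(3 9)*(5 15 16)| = 24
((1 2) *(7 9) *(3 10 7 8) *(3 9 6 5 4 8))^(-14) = (3 7 5 8)(4 9 10 6)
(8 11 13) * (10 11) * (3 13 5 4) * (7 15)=(3 13 8 10 11 5 4)(7 15)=[0, 1, 2, 13, 3, 4, 6, 15, 10, 9, 11, 5, 12, 8, 14, 7]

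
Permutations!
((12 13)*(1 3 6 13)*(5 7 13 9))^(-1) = (1 12 13 7 5 9 6 3) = ((1 3 6 9 5 7 13 12))^(-1)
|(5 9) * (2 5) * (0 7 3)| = |(0 7 3)(2 5 9)| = 3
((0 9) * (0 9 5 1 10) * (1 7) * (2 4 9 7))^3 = (0 4 1 5 9 10 2 7)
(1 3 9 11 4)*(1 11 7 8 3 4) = (1 4 11)(3 9 7 8) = [0, 4, 2, 9, 11, 5, 6, 8, 3, 7, 10, 1]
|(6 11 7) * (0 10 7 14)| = |(0 10 7 6 11 14)| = 6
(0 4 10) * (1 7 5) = (0 4 10)(1 7 5) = [4, 7, 2, 3, 10, 1, 6, 5, 8, 9, 0]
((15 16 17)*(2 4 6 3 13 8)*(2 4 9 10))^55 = ((2 9 10)(3 13 8 4 6)(15 16 17))^55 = (2 9 10)(15 16 17)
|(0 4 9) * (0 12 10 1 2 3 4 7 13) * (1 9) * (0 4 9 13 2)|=10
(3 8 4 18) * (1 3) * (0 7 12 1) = [7, 3, 2, 8, 18, 5, 6, 12, 4, 9, 10, 11, 1, 13, 14, 15, 16, 17, 0] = (0 7 12 1 3 8 4 18)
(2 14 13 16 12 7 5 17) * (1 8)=(1 8)(2 14 13 16 12 7 5 17)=[0, 8, 14, 3, 4, 17, 6, 5, 1, 9, 10, 11, 7, 16, 13, 15, 12, 2]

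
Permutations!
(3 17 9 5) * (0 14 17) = [14, 1, 2, 0, 4, 3, 6, 7, 8, 5, 10, 11, 12, 13, 17, 15, 16, 9] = (0 14 17 9 5 3)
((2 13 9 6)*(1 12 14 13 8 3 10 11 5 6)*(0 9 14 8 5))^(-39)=((0 9 1 12 8 3 10 11)(2 5 6)(13 14))^(-39)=(0 9 1 12 8 3 10 11)(13 14)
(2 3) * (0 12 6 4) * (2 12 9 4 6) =(0 9 4)(2 3 12) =[9, 1, 3, 12, 0, 5, 6, 7, 8, 4, 10, 11, 2]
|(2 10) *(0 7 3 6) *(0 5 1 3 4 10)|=|(0 7 4 10 2)(1 3 6 5)|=20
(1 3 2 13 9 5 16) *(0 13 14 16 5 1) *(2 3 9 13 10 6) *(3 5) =[10, 9, 14, 5, 4, 3, 2, 7, 8, 1, 6, 11, 12, 13, 16, 15, 0] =(0 10 6 2 14 16)(1 9)(3 5)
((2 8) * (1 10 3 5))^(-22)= (1 3)(5 10)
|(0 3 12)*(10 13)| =6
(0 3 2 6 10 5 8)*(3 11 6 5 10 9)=[11, 1, 5, 2, 4, 8, 9, 7, 0, 3, 10, 6]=(0 11 6 9 3 2 5 8)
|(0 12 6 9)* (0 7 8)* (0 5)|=|(0 12 6 9 7 8 5)|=7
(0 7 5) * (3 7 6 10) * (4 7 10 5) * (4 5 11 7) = (0 6 11 7 5)(3 10) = [6, 1, 2, 10, 4, 0, 11, 5, 8, 9, 3, 7]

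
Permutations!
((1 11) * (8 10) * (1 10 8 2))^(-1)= ((1 11 10 2))^(-1)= (1 2 10 11)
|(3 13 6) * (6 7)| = |(3 13 7 6)| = 4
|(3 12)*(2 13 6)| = 6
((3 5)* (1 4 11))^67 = (1 4 11)(3 5)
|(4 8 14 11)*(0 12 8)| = |(0 12 8 14 11 4)| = 6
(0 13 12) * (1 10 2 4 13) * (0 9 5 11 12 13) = (13)(0 1 10 2 4)(5 11 12 9) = [1, 10, 4, 3, 0, 11, 6, 7, 8, 5, 2, 12, 9, 13]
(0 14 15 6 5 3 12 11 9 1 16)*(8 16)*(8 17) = (0 14 15 6 5 3 12 11 9 1 17 8 16) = [14, 17, 2, 12, 4, 3, 5, 7, 16, 1, 10, 9, 11, 13, 15, 6, 0, 8]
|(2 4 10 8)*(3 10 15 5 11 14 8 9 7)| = |(2 4 15 5 11 14 8)(3 10 9 7)| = 28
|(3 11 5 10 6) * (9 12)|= |(3 11 5 10 6)(9 12)|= 10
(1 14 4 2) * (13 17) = [0, 14, 1, 3, 2, 5, 6, 7, 8, 9, 10, 11, 12, 17, 4, 15, 16, 13] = (1 14 4 2)(13 17)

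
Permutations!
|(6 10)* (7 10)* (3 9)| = |(3 9)(6 7 10)| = 6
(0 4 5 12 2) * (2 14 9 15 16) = (0 4 5 12 14 9 15 16 2) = [4, 1, 0, 3, 5, 12, 6, 7, 8, 15, 10, 11, 14, 13, 9, 16, 2]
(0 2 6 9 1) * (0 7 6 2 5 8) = (0 5 8)(1 7 6 9) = [5, 7, 2, 3, 4, 8, 9, 6, 0, 1]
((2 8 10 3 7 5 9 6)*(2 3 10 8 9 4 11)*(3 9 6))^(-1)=(2 11 4 5 7 3 9 6)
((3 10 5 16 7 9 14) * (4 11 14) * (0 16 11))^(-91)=((0 16 7 9 4)(3 10 5 11 14))^(-91)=(0 4 9 7 16)(3 14 11 5 10)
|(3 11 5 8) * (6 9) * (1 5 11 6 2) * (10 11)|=14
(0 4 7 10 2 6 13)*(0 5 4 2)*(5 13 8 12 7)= (13)(0 2 6 8 12 7 10)(4 5)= [2, 1, 6, 3, 5, 4, 8, 10, 12, 9, 0, 11, 7, 13]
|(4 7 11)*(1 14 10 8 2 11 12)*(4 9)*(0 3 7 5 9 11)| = |(0 3 7 12 1 14 10 8 2)(4 5 9)| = 9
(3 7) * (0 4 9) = (0 4 9)(3 7) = [4, 1, 2, 7, 9, 5, 6, 3, 8, 0]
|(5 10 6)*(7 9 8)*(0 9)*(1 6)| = |(0 9 8 7)(1 6 5 10)| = 4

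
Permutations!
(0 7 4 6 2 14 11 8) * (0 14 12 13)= [7, 1, 12, 3, 6, 5, 2, 4, 14, 9, 10, 8, 13, 0, 11]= (0 7 4 6 2 12 13)(8 14 11)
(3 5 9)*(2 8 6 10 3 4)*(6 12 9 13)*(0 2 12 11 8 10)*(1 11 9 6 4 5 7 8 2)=(0 1 11 2 10 3 7 8 9 5 13 4 12 6)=[1, 11, 10, 7, 12, 13, 0, 8, 9, 5, 3, 2, 6, 4]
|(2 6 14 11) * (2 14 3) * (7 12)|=6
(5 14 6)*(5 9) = (5 14 6 9) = [0, 1, 2, 3, 4, 14, 9, 7, 8, 5, 10, 11, 12, 13, 6]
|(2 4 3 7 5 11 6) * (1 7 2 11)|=6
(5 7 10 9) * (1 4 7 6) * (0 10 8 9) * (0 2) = [10, 4, 0, 3, 7, 6, 1, 8, 9, 5, 2] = (0 10 2)(1 4 7 8 9 5 6)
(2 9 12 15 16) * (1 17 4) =(1 17 4)(2 9 12 15 16) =[0, 17, 9, 3, 1, 5, 6, 7, 8, 12, 10, 11, 15, 13, 14, 16, 2, 4]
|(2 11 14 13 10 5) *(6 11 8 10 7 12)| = |(2 8 10 5)(6 11 14 13 7 12)| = 12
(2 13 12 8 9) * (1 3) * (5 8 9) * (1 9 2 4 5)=(1 3 9 4 5 8)(2 13 12)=[0, 3, 13, 9, 5, 8, 6, 7, 1, 4, 10, 11, 2, 12]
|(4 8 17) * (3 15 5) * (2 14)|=6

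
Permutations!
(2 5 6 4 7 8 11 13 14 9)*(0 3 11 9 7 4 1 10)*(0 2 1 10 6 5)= (0 3 11 13 14 7 8 9 1 6 10 2)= [3, 6, 0, 11, 4, 5, 10, 8, 9, 1, 2, 13, 12, 14, 7]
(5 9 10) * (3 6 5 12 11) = (3 6 5 9 10 12 11) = [0, 1, 2, 6, 4, 9, 5, 7, 8, 10, 12, 3, 11]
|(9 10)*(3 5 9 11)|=|(3 5 9 10 11)|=5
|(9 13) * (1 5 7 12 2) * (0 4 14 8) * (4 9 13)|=5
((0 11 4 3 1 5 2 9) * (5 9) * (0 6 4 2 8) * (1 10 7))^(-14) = (0 11 2 5 8)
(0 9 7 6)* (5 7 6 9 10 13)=(0 10 13 5 7 9 6)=[10, 1, 2, 3, 4, 7, 0, 9, 8, 6, 13, 11, 12, 5]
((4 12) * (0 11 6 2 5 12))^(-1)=((0 11 6 2 5 12 4))^(-1)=(0 4 12 5 2 6 11)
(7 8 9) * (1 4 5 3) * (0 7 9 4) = [7, 0, 2, 1, 5, 3, 6, 8, 4, 9] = (9)(0 7 8 4 5 3 1)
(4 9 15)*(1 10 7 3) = [0, 10, 2, 1, 9, 5, 6, 3, 8, 15, 7, 11, 12, 13, 14, 4] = (1 10 7 3)(4 9 15)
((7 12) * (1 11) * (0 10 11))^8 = ((0 10 11 1)(7 12))^8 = (12)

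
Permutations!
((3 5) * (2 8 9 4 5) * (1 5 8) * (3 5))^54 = ((1 3 2)(4 8 9))^54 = (9)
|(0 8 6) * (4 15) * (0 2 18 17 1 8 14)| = |(0 14)(1 8 6 2 18 17)(4 15)| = 6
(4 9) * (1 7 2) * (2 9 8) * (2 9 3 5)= (1 7 3 5 2)(4 8 9)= [0, 7, 1, 5, 8, 2, 6, 3, 9, 4]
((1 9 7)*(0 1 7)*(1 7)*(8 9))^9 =((0 7 1 8 9))^9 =(0 9 8 1 7)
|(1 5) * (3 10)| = 2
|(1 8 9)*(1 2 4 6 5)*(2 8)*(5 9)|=|(1 2 4 6 9 8 5)|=7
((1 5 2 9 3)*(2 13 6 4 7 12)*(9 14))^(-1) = ((1 5 13 6 4 7 12 2 14 9 3))^(-1) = (1 3 9 14 2 12 7 4 6 13 5)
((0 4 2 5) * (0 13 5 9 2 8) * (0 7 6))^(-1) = ((0 4 8 7 6)(2 9)(5 13))^(-1) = (0 6 7 8 4)(2 9)(5 13)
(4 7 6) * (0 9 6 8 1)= (0 9 6 4 7 8 1)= [9, 0, 2, 3, 7, 5, 4, 8, 1, 6]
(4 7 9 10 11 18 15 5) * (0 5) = (0 5 4 7 9 10 11 18 15) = [5, 1, 2, 3, 7, 4, 6, 9, 8, 10, 11, 18, 12, 13, 14, 0, 16, 17, 15]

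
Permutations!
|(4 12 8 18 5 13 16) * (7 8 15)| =|(4 12 15 7 8 18 5 13 16)| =9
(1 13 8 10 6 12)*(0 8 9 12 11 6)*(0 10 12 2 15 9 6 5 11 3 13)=(0 8 12 1)(2 15 9)(3 13 6)(5 11)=[8, 0, 15, 13, 4, 11, 3, 7, 12, 2, 10, 5, 1, 6, 14, 9]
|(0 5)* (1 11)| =2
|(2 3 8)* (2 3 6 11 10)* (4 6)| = 10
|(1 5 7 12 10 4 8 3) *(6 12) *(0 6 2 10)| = 24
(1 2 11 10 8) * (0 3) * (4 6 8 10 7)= (0 3)(1 2 11 7 4 6 8)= [3, 2, 11, 0, 6, 5, 8, 4, 1, 9, 10, 7]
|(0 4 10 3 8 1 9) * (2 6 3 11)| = 10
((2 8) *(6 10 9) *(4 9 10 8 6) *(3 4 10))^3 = (3 10 9 4)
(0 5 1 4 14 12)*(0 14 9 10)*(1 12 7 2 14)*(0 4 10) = (0 5 12 1 10 4 9)(2 14 7) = [5, 10, 14, 3, 9, 12, 6, 2, 8, 0, 4, 11, 1, 13, 7]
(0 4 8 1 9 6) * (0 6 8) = (0 4)(1 9 8) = [4, 9, 2, 3, 0, 5, 6, 7, 1, 8]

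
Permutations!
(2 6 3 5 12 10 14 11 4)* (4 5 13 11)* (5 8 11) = (2 6 3 13 5 12 10 14 4)(8 11) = [0, 1, 6, 13, 2, 12, 3, 7, 11, 9, 14, 8, 10, 5, 4]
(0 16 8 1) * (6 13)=(0 16 8 1)(6 13)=[16, 0, 2, 3, 4, 5, 13, 7, 1, 9, 10, 11, 12, 6, 14, 15, 8]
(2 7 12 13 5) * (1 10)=(1 10)(2 7 12 13 5)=[0, 10, 7, 3, 4, 2, 6, 12, 8, 9, 1, 11, 13, 5]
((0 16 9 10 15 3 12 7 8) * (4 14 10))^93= (0 10 8 14 7 4 12 9 3 16 15)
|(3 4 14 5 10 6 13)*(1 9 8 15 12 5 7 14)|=|(1 9 8 15 12 5 10 6 13 3 4)(7 14)|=22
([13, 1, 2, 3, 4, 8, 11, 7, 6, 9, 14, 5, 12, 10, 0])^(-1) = (0 14 10 13)(5 11 6 8)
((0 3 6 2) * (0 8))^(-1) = (0 8 2 6 3)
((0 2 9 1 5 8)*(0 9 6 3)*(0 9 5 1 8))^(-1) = (0 5 8 9 3 6 2)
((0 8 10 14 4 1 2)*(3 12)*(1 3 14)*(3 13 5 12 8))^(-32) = ((0 3 8 10 1 2)(4 13 5 12 14))^(-32) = (0 1 8)(2 10 3)(4 12 13 14 5)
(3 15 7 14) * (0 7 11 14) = (0 7)(3 15 11 14) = [7, 1, 2, 15, 4, 5, 6, 0, 8, 9, 10, 14, 12, 13, 3, 11]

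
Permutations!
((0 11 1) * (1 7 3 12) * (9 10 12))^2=((0 11 7 3 9 10 12 1))^2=(0 7 9 12)(1 11 3 10)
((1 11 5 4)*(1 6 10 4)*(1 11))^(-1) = ((4 6 10)(5 11))^(-1) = (4 10 6)(5 11)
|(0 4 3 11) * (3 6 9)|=|(0 4 6 9 3 11)|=6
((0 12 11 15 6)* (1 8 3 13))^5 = ((0 12 11 15 6)(1 8 3 13))^5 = (15)(1 8 3 13)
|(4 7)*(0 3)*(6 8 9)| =|(0 3)(4 7)(6 8 9)| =6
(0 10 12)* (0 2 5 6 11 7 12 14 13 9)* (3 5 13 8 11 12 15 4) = (0 10 14 8 11 7 15 4 3 5 6 12 2 13 9) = [10, 1, 13, 5, 3, 6, 12, 15, 11, 0, 14, 7, 2, 9, 8, 4]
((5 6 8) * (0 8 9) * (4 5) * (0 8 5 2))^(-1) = (0 2 4 8 9 6 5)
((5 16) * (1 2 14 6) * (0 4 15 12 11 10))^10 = (16)(0 11 15)(1 14)(2 6)(4 10 12)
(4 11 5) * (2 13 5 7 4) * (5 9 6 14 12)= (2 13 9 6 14 12 5)(4 11 7)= [0, 1, 13, 3, 11, 2, 14, 4, 8, 6, 10, 7, 5, 9, 12]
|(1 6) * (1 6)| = 1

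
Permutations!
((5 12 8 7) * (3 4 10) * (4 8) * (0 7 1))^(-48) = (0 3 12)(1 10 5)(4 7 8)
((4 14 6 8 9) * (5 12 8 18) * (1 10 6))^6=(1 8 6 4 5)(9 18 14 12 10)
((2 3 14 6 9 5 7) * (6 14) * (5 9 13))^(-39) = ((14)(2 3 6 13 5 7))^(-39) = (14)(2 13)(3 5)(6 7)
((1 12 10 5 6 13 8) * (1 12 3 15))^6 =(15)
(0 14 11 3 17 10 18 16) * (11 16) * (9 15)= [14, 1, 2, 17, 4, 5, 6, 7, 8, 15, 18, 3, 12, 13, 16, 9, 0, 10, 11]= (0 14 16)(3 17 10 18 11)(9 15)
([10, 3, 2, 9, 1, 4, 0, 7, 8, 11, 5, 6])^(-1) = (0 6 11 9 3 1 4 5 10)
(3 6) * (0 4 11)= (0 4 11)(3 6)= [4, 1, 2, 6, 11, 5, 3, 7, 8, 9, 10, 0]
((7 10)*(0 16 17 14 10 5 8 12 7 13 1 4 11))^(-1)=(0 11 4 1 13 10 14 17 16)(5 7 12 8)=((0 16 17 14 10 13 1 4 11)(5 8 12 7))^(-1)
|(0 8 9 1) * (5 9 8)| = |(0 5 9 1)| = 4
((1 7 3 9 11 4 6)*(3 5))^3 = ((1 7 5 3 9 11 4 6))^3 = (1 3 4 7 9 6 5 11)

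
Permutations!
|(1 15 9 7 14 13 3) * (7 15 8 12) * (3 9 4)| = 10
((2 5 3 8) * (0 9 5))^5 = ((0 9 5 3 8 2))^5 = (0 2 8 3 5 9)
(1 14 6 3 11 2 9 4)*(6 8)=(1 14 8 6 3 11 2 9 4)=[0, 14, 9, 11, 1, 5, 3, 7, 6, 4, 10, 2, 12, 13, 8]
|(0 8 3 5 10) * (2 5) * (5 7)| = 7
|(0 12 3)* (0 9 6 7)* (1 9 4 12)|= 15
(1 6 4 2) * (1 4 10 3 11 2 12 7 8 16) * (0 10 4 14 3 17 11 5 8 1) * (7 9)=(0 10 17 11 2 14 3 5 8 16)(1 6 4 12 9 7)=[10, 6, 14, 5, 12, 8, 4, 1, 16, 7, 17, 2, 9, 13, 3, 15, 0, 11]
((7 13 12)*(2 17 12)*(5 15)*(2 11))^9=((2 17 12 7 13 11)(5 15))^9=(2 7)(5 15)(11 12)(13 17)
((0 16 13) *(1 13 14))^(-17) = (0 1 16 13 14)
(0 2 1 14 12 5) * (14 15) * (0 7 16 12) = (0 2 1 15 14)(5 7 16 12) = [2, 15, 1, 3, 4, 7, 6, 16, 8, 9, 10, 11, 5, 13, 0, 14, 12]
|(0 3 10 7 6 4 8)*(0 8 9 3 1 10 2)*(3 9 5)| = 9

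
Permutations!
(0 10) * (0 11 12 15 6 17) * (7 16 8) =(0 10 11 12 15 6 17)(7 16 8) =[10, 1, 2, 3, 4, 5, 17, 16, 7, 9, 11, 12, 15, 13, 14, 6, 8, 0]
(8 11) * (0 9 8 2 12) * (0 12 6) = (12)(0 9 8 11 2 6) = [9, 1, 6, 3, 4, 5, 0, 7, 11, 8, 10, 2, 12]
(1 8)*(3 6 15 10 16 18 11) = (1 8)(3 6 15 10 16 18 11) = [0, 8, 2, 6, 4, 5, 15, 7, 1, 9, 16, 3, 12, 13, 14, 10, 18, 17, 11]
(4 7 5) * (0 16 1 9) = (0 16 1 9)(4 7 5) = [16, 9, 2, 3, 7, 4, 6, 5, 8, 0, 10, 11, 12, 13, 14, 15, 1]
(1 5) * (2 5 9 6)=(1 9 6 2 5)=[0, 9, 5, 3, 4, 1, 2, 7, 8, 6]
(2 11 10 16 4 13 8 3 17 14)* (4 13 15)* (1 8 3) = (1 8)(2 11 10 16 13 3 17 14)(4 15) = [0, 8, 11, 17, 15, 5, 6, 7, 1, 9, 16, 10, 12, 3, 2, 4, 13, 14]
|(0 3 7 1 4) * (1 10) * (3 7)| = |(0 7 10 1 4)| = 5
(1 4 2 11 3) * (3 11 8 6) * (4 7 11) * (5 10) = (1 7 11 4 2 8 6 3)(5 10) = [0, 7, 8, 1, 2, 10, 3, 11, 6, 9, 5, 4]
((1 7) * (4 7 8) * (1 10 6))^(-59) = ((1 8 4 7 10 6))^(-59) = (1 8 4 7 10 6)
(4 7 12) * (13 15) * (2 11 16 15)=(2 11 16 15 13)(4 7 12)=[0, 1, 11, 3, 7, 5, 6, 12, 8, 9, 10, 16, 4, 2, 14, 13, 15]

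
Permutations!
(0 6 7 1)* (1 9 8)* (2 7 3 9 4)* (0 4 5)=(0 6 3 9 8 1 4 2 7 5)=[6, 4, 7, 9, 2, 0, 3, 5, 1, 8]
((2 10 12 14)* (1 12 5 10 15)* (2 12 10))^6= ((1 10 5 2 15)(12 14))^6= (1 10 5 2 15)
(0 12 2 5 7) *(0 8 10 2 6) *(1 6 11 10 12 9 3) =(0 9 3 1 6)(2 5 7 8 12 11 10) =[9, 6, 5, 1, 4, 7, 0, 8, 12, 3, 2, 10, 11]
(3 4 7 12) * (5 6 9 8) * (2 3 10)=(2 3 4 7 12 10)(5 6 9 8)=[0, 1, 3, 4, 7, 6, 9, 12, 5, 8, 2, 11, 10]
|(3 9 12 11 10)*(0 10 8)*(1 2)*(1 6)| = |(0 10 3 9 12 11 8)(1 2 6)| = 21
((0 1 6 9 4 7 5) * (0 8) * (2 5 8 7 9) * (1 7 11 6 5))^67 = (0 7 8)(1 11 2 5 6)(4 9)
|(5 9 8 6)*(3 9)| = |(3 9 8 6 5)| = 5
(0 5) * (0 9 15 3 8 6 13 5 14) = (0 14)(3 8 6 13 5 9 15) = [14, 1, 2, 8, 4, 9, 13, 7, 6, 15, 10, 11, 12, 5, 0, 3]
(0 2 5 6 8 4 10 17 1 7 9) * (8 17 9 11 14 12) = (0 2 5 6 17 1 7 11 14 12 8 4 10 9) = [2, 7, 5, 3, 10, 6, 17, 11, 4, 0, 9, 14, 8, 13, 12, 15, 16, 1]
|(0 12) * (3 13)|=|(0 12)(3 13)|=2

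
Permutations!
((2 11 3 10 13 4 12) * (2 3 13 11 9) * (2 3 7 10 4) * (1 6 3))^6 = ((1 6 3 4 12 7 10 11 13 2 9))^6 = (1 10 6 11 3 13 4 2 12 9 7)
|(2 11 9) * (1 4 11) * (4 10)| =6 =|(1 10 4 11 9 2)|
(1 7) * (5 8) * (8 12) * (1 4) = (1 7 4)(5 12 8) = [0, 7, 2, 3, 1, 12, 6, 4, 5, 9, 10, 11, 8]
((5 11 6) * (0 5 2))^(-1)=((0 5 11 6 2))^(-1)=(0 2 6 11 5)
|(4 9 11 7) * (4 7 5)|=|(4 9 11 5)|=4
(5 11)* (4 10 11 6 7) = (4 10 11 5 6 7) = [0, 1, 2, 3, 10, 6, 7, 4, 8, 9, 11, 5]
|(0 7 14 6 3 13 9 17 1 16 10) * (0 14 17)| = |(0 7 17 1 16 10 14 6 3 13 9)| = 11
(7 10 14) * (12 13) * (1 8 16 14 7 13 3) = (1 8 16 14 13 12 3)(7 10) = [0, 8, 2, 1, 4, 5, 6, 10, 16, 9, 7, 11, 3, 12, 13, 15, 14]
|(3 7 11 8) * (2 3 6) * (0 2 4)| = 8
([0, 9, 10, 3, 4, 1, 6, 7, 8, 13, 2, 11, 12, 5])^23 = (1 5 13 9)(2 10)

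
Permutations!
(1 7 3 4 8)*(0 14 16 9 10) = (0 14 16 9 10)(1 7 3 4 8) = [14, 7, 2, 4, 8, 5, 6, 3, 1, 10, 0, 11, 12, 13, 16, 15, 9]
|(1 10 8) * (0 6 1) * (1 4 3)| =7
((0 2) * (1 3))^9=(0 2)(1 3)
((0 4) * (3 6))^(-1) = ((0 4)(3 6))^(-1) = (0 4)(3 6)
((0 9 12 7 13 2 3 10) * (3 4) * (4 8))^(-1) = ((0 9 12 7 13 2 8 4 3 10))^(-1) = (0 10 3 4 8 2 13 7 12 9)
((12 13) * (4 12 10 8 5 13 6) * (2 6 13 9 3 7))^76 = ((2 6 4 12 13 10 8 5 9 3 7))^76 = (2 7 3 9 5 8 10 13 12 4 6)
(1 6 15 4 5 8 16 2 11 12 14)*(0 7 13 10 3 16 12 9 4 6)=(0 7 13 10 3 16 2 11 9 4 5 8 12 14 1)(6 15)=[7, 0, 11, 16, 5, 8, 15, 13, 12, 4, 3, 9, 14, 10, 1, 6, 2]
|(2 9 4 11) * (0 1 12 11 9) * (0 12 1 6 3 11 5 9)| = |(0 6 3 11 2 12 5 9 4)| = 9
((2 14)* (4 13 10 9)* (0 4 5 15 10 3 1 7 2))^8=(15)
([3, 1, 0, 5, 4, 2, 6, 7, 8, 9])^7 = [2, 1, 5, 0, 4, 3, 6, 7, 8, 9]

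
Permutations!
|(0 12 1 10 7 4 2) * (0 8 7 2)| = |(0 12 1 10 2 8 7 4)| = 8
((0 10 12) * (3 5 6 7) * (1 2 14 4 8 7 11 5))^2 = (0 12 10)(1 14 8 3 2 4 7)(5 11 6)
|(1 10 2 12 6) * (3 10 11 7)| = |(1 11 7 3 10 2 12 6)| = 8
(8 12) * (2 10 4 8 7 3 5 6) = (2 10 4 8 12 7 3 5 6) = [0, 1, 10, 5, 8, 6, 2, 3, 12, 9, 4, 11, 7]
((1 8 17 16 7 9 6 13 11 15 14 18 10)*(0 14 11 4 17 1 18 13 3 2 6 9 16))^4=(18)(0 17 4 13 14)(2 6 3)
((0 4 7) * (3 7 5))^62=(0 5 7 4 3)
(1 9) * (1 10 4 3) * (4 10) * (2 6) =(10)(1 9 4 3)(2 6) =[0, 9, 6, 1, 3, 5, 2, 7, 8, 4, 10]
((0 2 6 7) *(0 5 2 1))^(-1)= (0 1)(2 5 7 6)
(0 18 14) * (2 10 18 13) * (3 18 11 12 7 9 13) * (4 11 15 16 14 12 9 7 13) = [3, 1, 10, 18, 11, 5, 6, 7, 8, 4, 15, 9, 13, 2, 0, 16, 14, 17, 12] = (0 3 18 12 13 2 10 15 16 14)(4 11 9)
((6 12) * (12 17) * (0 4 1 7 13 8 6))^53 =((0 4 1 7 13 8 6 17 12))^53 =(0 12 17 6 8 13 7 1 4)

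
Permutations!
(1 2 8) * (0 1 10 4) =[1, 2, 8, 3, 0, 5, 6, 7, 10, 9, 4] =(0 1 2 8 10 4)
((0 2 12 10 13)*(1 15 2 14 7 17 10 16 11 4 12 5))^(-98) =((0 14 7 17 10 13)(1 15 2 5)(4 12 16 11))^(-98) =(0 10 7)(1 2)(4 16)(5 15)(11 12)(13 17 14)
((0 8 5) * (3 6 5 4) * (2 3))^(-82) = (0 4 3 5 8 2 6)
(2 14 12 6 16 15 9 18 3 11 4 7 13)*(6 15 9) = (2 14 12 15 6 16 9 18 3 11 4 7 13) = [0, 1, 14, 11, 7, 5, 16, 13, 8, 18, 10, 4, 15, 2, 12, 6, 9, 17, 3]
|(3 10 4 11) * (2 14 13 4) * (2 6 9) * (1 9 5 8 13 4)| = |(1 9 2 14 4 11 3 10 6 5 8 13)| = 12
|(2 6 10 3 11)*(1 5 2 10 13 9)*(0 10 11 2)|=9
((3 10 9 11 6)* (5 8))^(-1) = ((3 10 9 11 6)(5 8))^(-1) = (3 6 11 9 10)(5 8)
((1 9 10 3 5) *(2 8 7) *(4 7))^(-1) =((1 9 10 3 5)(2 8 4 7))^(-1) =(1 5 3 10 9)(2 7 4 8)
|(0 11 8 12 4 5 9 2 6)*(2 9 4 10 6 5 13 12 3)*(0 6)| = 10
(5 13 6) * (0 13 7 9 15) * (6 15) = [13, 1, 2, 3, 4, 7, 5, 9, 8, 6, 10, 11, 12, 15, 14, 0] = (0 13 15)(5 7 9 6)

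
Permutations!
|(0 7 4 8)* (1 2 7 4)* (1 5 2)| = |(0 4 8)(2 7 5)| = 3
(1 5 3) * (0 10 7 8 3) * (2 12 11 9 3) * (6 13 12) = (0 10 7 8 2 6 13 12 11 9 3 1 5) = [10, 5, 6, 1, 4, 0, 13, 8, 2, 3, 7, 9, 11, 12]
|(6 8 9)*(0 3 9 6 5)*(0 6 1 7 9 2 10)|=12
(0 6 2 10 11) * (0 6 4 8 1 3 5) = [4, 3, 10, 5, 8, 0, 2, 7, 1, 9, 11, 6] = (0 4 8 1 3 5)(2 10 11 6)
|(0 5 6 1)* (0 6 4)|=6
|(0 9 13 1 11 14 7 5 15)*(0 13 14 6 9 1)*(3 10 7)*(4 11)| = 13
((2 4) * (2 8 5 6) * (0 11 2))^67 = (0 8 11 5 2 6 4)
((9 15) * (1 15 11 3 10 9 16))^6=(16)(3 9)(10 11)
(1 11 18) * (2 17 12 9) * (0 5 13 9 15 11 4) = [5, 4, 17, 3, 0, 13, 6, 7, 8, 2, 10, 18, 15, 9, 14, 11, 16, 12, 1] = (0 5 13 9 2 17 12 15 11 18 1 4)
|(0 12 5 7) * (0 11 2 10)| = 7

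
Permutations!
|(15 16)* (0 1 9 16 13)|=|(0 1 9 16 15 13)|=6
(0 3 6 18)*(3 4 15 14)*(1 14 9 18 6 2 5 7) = [4, 14, 5, 2, 15, 7, 6, 1, 8, 18, 10, 11, 12, 13, 3, 9, 16, 17, 0] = (0 4 15 9 18)(1 14 3 2 5 7)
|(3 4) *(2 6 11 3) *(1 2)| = 6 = |(1 2 6 11 3 4)|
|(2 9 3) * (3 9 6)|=3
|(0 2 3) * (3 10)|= |(0 2 10 3)|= 4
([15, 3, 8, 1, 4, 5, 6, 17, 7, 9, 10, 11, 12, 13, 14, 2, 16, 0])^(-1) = (0 17 7 8 2 15)(1 3)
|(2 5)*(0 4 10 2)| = |(0 4 10 2 5)| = 5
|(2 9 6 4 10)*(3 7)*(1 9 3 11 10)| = 20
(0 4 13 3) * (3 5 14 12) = (0 4 13 5 14 12 3) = [4, 1, 2, 0, 13, 14, 6, 7, 8, 9, 10, 11, 3, 5, 12]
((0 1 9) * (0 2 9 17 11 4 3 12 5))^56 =((0 1 17 11 4 3 12 5)(2 9))^56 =(17)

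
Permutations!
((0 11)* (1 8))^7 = ((0 11)(1 8))^7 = (0 11)(1 8)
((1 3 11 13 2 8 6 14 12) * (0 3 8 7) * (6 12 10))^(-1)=((0 3 11 13 2 7)(1 8 12)(6 14 10))^(-1)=(0 7 2 13 11 3)(1 12 8)(6 10 14)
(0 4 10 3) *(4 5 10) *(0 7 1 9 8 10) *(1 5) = (0 1 9 8 10 3 7 5) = [1, 9, 2, 7, 4, 0, 6, 5, 10, 8, 3]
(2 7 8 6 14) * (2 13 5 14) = (2 7 8 6)(5 14 13) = [0, 1, 7, 3, 4, 14, 2, 8, 6, 9, 10, 11, 12, 5, 13]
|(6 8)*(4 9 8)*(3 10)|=|(3 10)(4 9 8 6)|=4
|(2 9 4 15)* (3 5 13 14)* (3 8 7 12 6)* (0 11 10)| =|(0 11 10)(2 9 4 15)(3 5 13 14 8 7 12 6)| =24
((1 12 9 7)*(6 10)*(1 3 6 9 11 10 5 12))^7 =((3 6 5 12 11 10 9 7))^7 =(3 7 9 10 11 12 5 6)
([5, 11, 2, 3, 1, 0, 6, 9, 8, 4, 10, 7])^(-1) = (0 5)(1 4 9 7 11)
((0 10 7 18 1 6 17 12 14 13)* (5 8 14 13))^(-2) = ((0 10 7 18 1 6 17 12 13)(5 8 14))^(-2) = (0 12 6 18 10 13 17 1 7)(5 8 14)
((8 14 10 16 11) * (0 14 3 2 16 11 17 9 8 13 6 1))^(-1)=((0 14 10 11 13 6 1)(2 16 17 9 8 3))^(-1)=(0 1 6 13 11 10 14)(2 3 8 9 17 16)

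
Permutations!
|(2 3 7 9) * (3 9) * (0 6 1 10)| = 4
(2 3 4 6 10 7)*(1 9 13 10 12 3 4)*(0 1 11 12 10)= (0 1 9 13)(2 4 6 10 7)(3 11 12)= [1, 9, 4, 11, 6, 5, 10, 2, 8, 13, 7, 12, 3, 0]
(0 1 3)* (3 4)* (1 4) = (0 4 3) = [4, 1, 2, 0, 3]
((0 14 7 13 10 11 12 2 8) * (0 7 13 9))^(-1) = (0 9 7 8 2 12 11 10 13 14)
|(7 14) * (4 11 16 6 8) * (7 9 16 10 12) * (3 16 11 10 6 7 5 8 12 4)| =10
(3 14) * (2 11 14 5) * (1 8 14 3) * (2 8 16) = (1 16 2 11 3 5 8 14) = [0, 16, 11, 5, 4, 8, 6, 7, 14, 9, 10, 3, 12, 13, 1, 15, 2]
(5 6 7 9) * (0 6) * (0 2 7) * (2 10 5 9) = (0 6)(2 7)(5 10) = [6, 1, 7, 3, 4, 10, 0, 2, 8, 9, 5]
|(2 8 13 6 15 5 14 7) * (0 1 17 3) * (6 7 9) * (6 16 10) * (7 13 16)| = 20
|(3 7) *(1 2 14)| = 6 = |(1 2 14)(3 7)|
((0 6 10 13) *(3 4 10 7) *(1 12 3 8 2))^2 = ((0 6 7 8 2 1 12 3 4 10 13))^2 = (0 7 2 12 4 13 6 8 1 3 10)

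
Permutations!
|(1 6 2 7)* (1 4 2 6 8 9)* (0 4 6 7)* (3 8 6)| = |(0 4 2)(1 6 7 3 8 9)| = 6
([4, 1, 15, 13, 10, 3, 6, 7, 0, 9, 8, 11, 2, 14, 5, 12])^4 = [0, 1, 15, 3, 4, 5, 6, 7, 8, 9, 10, 11, 2, 13, 14, 12]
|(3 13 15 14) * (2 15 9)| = |(2 15 14 3 13 9)| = 6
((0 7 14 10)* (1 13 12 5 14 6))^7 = ((0 7 6 1 13 12 5 14 10))^7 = (0 14 12 1 7 10 5 13 6)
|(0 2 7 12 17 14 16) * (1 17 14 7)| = |(0 2 1 17 7 12 14 16)| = 8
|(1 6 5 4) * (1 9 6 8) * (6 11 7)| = 6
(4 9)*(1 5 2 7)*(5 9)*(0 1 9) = (0 1)(2 7 9 4 5) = [1, 0, 7, 3, 5, 2, 6, 9, 8, 4]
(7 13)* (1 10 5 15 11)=(1 10 5 15 11)(7 13)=[0, 10, 2, 3, 4, 15, 6, 13, 8, 9, 5, 1, 12, 7, 14, 11]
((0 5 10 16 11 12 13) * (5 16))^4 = (0 13 12 11 16)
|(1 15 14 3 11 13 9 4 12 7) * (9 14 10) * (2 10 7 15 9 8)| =12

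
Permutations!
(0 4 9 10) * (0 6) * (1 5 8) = (0 4 9 10 6)(1 5 8) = [4, 5, 2, 3, 9, 8, 0, 7, 1, 10, 6]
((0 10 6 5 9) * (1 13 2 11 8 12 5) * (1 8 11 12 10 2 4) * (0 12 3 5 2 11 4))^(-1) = (0 13 1 4 11)(2 12 9 5 3)(6 10 8)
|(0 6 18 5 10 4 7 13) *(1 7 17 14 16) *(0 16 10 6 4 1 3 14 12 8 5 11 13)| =16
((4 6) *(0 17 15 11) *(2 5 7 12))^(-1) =(0 11 15 17)(2 12 7 5)(4 6)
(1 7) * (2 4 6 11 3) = (1 7)(2 4 6 11 3) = [0, 7, 4, 2, 6, 5, 11, 1, 8, 9, 10, 3]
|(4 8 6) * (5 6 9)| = |(4 8 9 5 6)| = 5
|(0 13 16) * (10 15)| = 6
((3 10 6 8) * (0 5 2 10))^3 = ((0 5 2 10 6 8 3))^3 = (0 10 3 2 8 5 6)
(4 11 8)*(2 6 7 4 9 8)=(2 6 7 4 11)(8 9)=[0, 1, 6, 3, 11, 5, 7, 4, 9, 8, 10, 2]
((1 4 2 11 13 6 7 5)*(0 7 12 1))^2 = ((0 7 5)(1 4 2 11 13 6 12))^2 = (0 5 7)(1 2 13 12 4 11 6)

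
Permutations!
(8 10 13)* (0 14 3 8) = [14, 1, 2, 8, 4, 5, 6, 7, 10, 9, 13, 11, 12, 0, 3] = (0 14 3 8 10 13)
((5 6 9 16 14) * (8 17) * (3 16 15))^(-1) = (3 15 9 6 5 14 16)(8 17)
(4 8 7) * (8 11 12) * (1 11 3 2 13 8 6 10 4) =(1 11 12 6 10 4 3 2 13 8 7) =[0, 11, 13, 2, 3, 5, 10, 1, 7, 9, 4, 12, 6, 8]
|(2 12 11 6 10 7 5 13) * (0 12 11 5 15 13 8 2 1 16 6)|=42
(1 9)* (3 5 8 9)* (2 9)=(1 3 5 8 2 9)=[0, 3, 9, 5, 4, 8, 6, 7, 2, 1]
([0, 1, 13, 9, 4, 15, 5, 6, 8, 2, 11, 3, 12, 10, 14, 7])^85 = [0, 1, 13, 9, 4, 15, 5, 6, 8, 2, 11, 3, 12, 10, 14, 7]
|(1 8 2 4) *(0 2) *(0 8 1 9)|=4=|(0 2 4 9)|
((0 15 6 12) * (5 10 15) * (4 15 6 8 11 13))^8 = (0 6 5 12 10)(4 11 15 13 8)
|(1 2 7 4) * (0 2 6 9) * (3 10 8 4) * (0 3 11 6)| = 11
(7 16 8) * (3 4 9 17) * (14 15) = (3 4 9 17)(7 16 8)(14 15) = [0, 1, 2, 4, 9, 5, 6, 16, 7, 17, 10, 11, 12, 13, 15, 14, 8, 3]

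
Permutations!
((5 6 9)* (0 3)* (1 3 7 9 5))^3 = (0 1 7 3 9)(5 6)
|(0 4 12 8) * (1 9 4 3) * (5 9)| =8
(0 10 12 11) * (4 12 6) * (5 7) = [10, 1, 2, 3, 12, 7, 4, 5, 8, 9, 6, 0, 11] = (0 10 6 4 12 11)(5 7)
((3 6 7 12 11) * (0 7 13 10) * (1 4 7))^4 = ((0 1 4 7 12 11 3 6 13 10))^4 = (0 12 13 4 3)(1 11 10 7 6)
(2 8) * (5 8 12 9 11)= (2 12 9 11 5 8)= [0, 1, 12, 3, 4, 8, 6, 7, 2, 11, 10, 5, 9]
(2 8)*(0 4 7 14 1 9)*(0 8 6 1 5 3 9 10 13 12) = [4, 10, 6, 9, 7, 3, 1, 14, 2, 8, 13, 11, 0, 12, 5] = (0 4 7 14 5 3 9 8 2 6 1 10 13 12)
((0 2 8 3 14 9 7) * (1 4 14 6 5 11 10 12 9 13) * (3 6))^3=(0 6 10 7 8 11 9 2 5 12)(1 13 14 4)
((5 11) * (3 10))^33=(3 10)(5 11)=((3 10)(5 11))^33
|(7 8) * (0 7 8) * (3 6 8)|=6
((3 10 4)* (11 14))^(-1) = ((3 10 4)(11 14))^(-1) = (3 4 10)(11 14)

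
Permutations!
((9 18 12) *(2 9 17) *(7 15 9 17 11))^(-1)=((2 17)(7 15 9 18 12 11))^(-1)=(2 17)(7 11 12 18 9 15)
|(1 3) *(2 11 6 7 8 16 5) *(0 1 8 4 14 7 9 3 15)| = |(0 1 15)(2 11 6 9 3 8 16 5)(4 14 7)| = 24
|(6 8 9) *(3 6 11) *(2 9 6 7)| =10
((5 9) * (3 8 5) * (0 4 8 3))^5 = (9)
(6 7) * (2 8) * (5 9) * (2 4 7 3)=[0, 1, 8, 2, 7, 9, 3, 6, 4, 5]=(2 8 4 7 6 3)(5 9)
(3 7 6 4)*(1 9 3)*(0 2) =[2, 9, 0, 7, 1, 5, 4, 6, 8, 3] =(0 2)(1 9 3 7 6 4)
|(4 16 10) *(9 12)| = |(4 16 10)(9 12)| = 6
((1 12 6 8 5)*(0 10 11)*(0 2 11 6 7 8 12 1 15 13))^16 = (0 15 8 12 10 13 5 7 6)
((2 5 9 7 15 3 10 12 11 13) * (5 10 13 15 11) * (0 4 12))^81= (0 13 11 5)(2 15 9 4)(3 7 12 10)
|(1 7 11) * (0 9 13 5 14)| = 15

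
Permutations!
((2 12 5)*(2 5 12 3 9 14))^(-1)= (2 14 9 3)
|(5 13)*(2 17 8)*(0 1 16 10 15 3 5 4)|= |(0 1 16 10 15 3 5 13 4)(2 17 8)|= 9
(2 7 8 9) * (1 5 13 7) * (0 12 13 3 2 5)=(0 12 13 7 8 9 5 3 2 1)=[12, 0, 1, 2, 4, 3, 6, 8, 9, 5, 10, 11, 13, 7]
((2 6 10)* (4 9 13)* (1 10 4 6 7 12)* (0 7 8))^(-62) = (0 7 12 1 10 2 8)(4 13)(6 9)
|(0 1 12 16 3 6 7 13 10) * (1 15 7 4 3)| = 15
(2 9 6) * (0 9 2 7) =(0 9 6 7) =[9, 1, 2, 3, 4, 5, 7, 0, 8, 6]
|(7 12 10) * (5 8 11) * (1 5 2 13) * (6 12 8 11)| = |(1 5 11 2 13)(6 12 10 7 8)| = 5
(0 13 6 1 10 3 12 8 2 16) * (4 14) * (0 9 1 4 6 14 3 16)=(0 13 14 6 4 3 12 8 2)(1 10 16 9)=[13, 10, 0, 12, 3, 5, 4, 7, 2, 1, 16, 11, 8, 14, 6, 15, 9]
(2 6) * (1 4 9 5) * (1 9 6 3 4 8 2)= (1 8 2 3 4 6)(5 9)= [0, 8, 3, 4, 6, 9, 1, 7, 2, 5]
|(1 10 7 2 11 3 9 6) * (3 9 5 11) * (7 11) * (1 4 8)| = |(1 10 11 9 6 4 8)(2 3 5 7)| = 28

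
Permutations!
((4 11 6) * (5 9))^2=((4 11 6)(5 9))^2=(4 6 11)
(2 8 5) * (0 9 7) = (0 9 7)(2 8 5) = [9, 1, 8, 3, 4, 2, 6, 0, 5, 7]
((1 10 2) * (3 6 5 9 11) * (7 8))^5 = ((1 10 2)(3 6 5 9 11)(7 8))^5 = (11)(1 2 10)(7 8)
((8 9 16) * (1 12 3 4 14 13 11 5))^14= (1 11 14 3)(4 12 5 13)(8 16 9)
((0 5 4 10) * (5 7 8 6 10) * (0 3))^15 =((0 7 8 6 10 3)(4 5))^15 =(0 6)(3 8)(4 5)(7 10)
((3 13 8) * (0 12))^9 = ((0 12)(3 13 8))^9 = (13)(0 12)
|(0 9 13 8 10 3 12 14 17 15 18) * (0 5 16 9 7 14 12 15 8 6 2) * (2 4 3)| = |(0 7 14 17 8 10 2)(3 15 18 5 16 9 13 6 4)| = 63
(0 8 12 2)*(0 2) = (0 8 12) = [8, 1, 2, 3, 4, 5, 6, 7, 12, 9, 10, 11, 0]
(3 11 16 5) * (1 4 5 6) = (1 4 5 3 11 16 6) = [0, 4, 2, 11, 5, 3, 1, 7, 8, 9, 10, 16, 12, 13, 14, 15, 6]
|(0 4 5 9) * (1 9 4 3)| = |(0 3 1 9)(4 5)| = 4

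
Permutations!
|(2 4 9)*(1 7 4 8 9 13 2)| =7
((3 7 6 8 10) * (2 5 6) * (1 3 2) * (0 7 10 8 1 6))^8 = ((0 7 6 1 3 10 2 5))^8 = (10)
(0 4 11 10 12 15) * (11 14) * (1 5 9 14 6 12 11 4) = (0 1 5 9 14 4 6 12 15)(10 11) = [1, 5, 2, 3, 6, 9, 12, 7, 8, 14, 11, 10, 15, 13, 4, 0]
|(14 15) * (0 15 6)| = 4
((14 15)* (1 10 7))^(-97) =(1 7 10)(14 15)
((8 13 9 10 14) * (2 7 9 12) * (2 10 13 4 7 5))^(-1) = (2 5)(4 8 14 10 12 13 9 7)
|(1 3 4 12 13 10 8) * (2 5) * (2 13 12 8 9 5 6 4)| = |(1 3 2 6 4 8)(5 13 10 9)| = 12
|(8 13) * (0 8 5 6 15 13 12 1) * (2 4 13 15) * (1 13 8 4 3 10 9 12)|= 8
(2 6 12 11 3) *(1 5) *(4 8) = (1 5)(2 6 12 11 3)(4 8) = [0, 5, 6, 2, 8, 1, 12, 7, 4, 9, 10, 3, 11]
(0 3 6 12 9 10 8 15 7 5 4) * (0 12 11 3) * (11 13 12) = (3 6 13 12 9 10 8 15 7 5 4 11) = [0, 1, 2, 6, 11, 4, 13, 5, 15, 10, 8, 3, 9, 12, 14, 7]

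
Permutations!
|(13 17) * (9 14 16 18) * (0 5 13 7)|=|(0 5 13 17 7)(9 14 16 18)|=20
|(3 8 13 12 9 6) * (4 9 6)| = 10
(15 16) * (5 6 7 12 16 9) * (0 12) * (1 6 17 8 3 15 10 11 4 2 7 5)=[12, 6, 7, 15, 2, 17, 5, 0, 3, 1, 11, 4, 16, 13, 14, 9, 10, 8]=(0 12 16 10 11 4 2 7)(1 6 5 17 8 3 15 9)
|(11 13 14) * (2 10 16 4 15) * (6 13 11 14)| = |(2 10 16 4 15)(6 13)| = 10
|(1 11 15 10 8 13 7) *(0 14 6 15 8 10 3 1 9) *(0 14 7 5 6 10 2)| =|(0 7 9 14 10 2)(1 11 8 13 5 6 15 3)| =24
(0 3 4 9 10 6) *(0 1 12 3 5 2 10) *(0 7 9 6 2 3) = (0 5 3 4 6 1 12)(2 10)(7 9) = [5, 12, 10, 4, 6, 3, 1, 9, 8, 7, 2, 11, 0]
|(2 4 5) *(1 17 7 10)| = 12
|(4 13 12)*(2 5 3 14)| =|(2 5 3 14)(4 13 12)| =12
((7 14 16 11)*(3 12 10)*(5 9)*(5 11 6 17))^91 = ((3 12 10)(5 9 11 7 14 16 6 17))^91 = (3 12 10)(5 7 6 9 14 17 11 16)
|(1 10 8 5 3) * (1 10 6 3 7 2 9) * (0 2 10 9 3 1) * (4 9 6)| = |(0 2 3 6 1 4 9)(5 7 10 8)| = 28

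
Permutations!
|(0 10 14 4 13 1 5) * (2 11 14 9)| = 10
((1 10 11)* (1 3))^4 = (11)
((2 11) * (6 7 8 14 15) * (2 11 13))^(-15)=(15)(2 13)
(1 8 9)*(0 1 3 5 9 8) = (0 1)(3 5 9) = [1, 0, 2, 5, 4, 9, 6, 7, 8, 3]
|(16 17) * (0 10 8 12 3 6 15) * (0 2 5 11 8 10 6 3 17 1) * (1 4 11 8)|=12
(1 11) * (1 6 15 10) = (1 11 6 15 10) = [0, 11, 2, 3, 4, 5, 15, 7, 8, 9, 1, 6, 12, 13, 14, 10]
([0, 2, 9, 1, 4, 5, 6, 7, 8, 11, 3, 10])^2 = [0, 9, 11, 2, 4, 5, 6, 7, 8, 10, 1, 3]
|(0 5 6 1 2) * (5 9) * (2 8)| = |(0 9 5 6 1 8 2)| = 7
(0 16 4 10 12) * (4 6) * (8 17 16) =(0 8 17 16 6 4 10 12) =[8, 1, 2, 3, 10, 5, 4, 7, 17, 9, 12, 11, 0, 13, 14, 15, 6, 16]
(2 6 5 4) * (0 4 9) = [4, 1, 6, 3, 2, 9, 5, 7, 8, 0] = (0 4 2 6 5 9)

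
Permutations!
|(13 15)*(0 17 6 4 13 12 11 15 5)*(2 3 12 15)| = |(0 17 6 4 13 5)(2 3 12 11)| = 12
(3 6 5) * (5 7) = (3 6 7 5) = [0, 1, 2, 6, 4, 3, 7, 5]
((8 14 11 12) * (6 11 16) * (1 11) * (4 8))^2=(1 12 8 16)(4 14 6 11)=((1 11 12 4 8 14 16 6))^2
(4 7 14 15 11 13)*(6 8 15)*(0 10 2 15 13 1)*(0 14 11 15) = (15)(0 10 2)(1 14 6 8 13 4 7 11) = [10, 14, 0, 3, 7, 5, 8, 11, 13, 9, 2, 1, 12, 4, 6, 15]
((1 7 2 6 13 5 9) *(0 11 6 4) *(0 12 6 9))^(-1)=(0 5 13 6 12 4 2 7 1 9 11)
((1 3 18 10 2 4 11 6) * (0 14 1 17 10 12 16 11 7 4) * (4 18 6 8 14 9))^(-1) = ((0 9 4 7 18 12 16 11 8 14 1 3 6 17 10 2))^(-1) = (0 2 10 17 6 3 1 14 8 11 16 12 18 7 4 9)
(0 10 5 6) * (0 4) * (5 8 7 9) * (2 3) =(0 10 8 7 9 5 6 4)(2 3) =[10, 1, 3, 2, 0, 6, 4, 9, 7, 5, 8]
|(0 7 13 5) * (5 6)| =|(0 7 13 6 5)| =5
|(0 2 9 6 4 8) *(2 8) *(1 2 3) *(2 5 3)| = |(0 8)(1 5 3)(2 9 6 4)| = 12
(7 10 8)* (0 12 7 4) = (0 12 7 10 8 4) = [12, 1, 2, 3, 0, 5, 6, 10, 4, 9, 8, 11, 7]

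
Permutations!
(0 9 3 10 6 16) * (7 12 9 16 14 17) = (0 16)(3 10 6 14 17 7 12 9) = [16, 1, 2, 10, 4, 5, 14, 12, 8, 3, 6, 11, 9, 13, 17, 15, 0, 7]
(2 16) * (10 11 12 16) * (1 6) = (1 6)(2 10 11 12 16) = [0, 6, 10, 3, 4, 5, 1, 7, 8, 9, 11, 12, 16, 13, 14, 15, 2]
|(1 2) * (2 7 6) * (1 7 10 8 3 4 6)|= 8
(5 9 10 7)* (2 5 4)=(2 5 9 10 7 4)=[0, 1, 5, 3, 2, 9, 6, 4, 8, 10, 7]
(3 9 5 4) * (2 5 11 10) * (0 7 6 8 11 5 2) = (0 7 6 8 11 10)(3 9 5 4) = [7, 1, 2, 9, 3, 4, 8, 6, 11, 5, 0, 10]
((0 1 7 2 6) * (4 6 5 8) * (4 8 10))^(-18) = (0 4 5 7)(1 6 10 2)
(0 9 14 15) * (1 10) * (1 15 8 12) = [9, 10, 2, 3, 4, 5, 6, 7, 12, 14, 15, 11, 1, 13, 8, 0] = (0 9 14 8 12 1 10 15)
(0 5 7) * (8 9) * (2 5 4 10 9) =[4, 1, 5, 3, 10, 7, 6, 0, 2, 8, 9] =(0 4 10 9 8 2 5 7)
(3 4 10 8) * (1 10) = (1 10 8 3 4) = [0, 10, 2, 4, 1, 5, 6, 7, 3, 9, 8]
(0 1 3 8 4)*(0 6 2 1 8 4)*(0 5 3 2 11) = (0 8 5 3 4 6 11)(1 2) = [8, 2, 1, 4, 6, 3, 11, 7, 5, 9, 10, 0]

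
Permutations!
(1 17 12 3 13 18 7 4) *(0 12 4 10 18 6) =(0 12 3 13 6)(1 17 4)(7 10 18) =[12, 17, 2, 13, 1, 5, 0, 10, 8, 9, 18, 11, 3, 6, 14, 15, 16, 4, 7]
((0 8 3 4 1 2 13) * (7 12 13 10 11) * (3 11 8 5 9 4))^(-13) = (0 13 12 7 11 8 10 2 1 4 9 5)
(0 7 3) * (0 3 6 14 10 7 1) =(0 1)(6 14 10 7) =[1, 0, 2, 3, 4, 5, 14, 6, 8, 9, 7, 11, 12, 13, 10]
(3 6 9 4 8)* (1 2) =(1 2)(3 6 9 4 8) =[0, 2, 1, 6, 8, 5, 9, 7, 3, 4]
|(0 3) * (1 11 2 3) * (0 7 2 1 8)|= 6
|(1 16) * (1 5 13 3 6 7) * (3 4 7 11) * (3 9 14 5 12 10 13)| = 42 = |(1 16 12 10 13 4 7)(3 6 11 9 14 5)|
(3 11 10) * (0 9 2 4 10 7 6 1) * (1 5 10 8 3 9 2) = (0 2 4 8 3 11 7 6 5 10 9 1) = [2, 0, 4, 11, 8, 10, 5, 6, 3, 1, 9, 7]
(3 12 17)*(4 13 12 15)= [0, 1, 2, 15, 13, 5, 6, 7, 8, 9, 10, 11, 17, 12, 14, 4, 16, 3]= (3 15 4 13 12 17)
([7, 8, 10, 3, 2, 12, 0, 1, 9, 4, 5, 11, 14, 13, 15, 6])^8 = (0 5 8 15 2 7 12 9 6 10 1 14 4)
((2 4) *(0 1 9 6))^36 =((0 1 9 6)(2 4))^36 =(9)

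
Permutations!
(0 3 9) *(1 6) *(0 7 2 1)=[3, 6, 1, 9, 4, 5, 0, 2, 8, 7]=(0 3 9 7 2 1 6)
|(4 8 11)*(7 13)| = |(4 8 11)(7 13)| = 6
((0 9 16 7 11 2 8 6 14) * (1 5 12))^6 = ((0 9 16 7 11 2 8 6 14)(1 5 12))^6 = (0 8 7)(2 16 14)(6 11 9)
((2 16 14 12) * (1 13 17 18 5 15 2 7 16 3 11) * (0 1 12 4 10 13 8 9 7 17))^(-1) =(0 13 10 4 14 16 7 9 8 1)(2 15 5 18 17 12 11 3)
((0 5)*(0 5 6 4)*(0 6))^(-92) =((4 6))^(-92) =(6)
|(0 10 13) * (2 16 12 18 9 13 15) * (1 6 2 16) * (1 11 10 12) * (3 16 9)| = 13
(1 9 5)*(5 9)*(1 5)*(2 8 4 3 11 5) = (2 8 4 3 11 5) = [0, 1, 8, 11, 3, 2, 6, 7, 4, 9, 10, 5]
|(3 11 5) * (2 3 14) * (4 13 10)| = |(2 3 11 5 14)(4 13 10)| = 15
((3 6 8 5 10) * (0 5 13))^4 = (0 6 5 8 10 13 3)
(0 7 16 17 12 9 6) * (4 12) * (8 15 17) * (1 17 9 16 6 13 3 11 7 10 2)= (0 10 2 1 17 4 12 16 8 15 9 13 3 11 7 6)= [10, 17, 1, 11, 12, 5, 0, 6, 15, 13, 2, 7, 16, 3, 14, 9, 8, 4]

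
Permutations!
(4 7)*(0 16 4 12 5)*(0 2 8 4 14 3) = (0 16 14 3)(2 8 4 7 12 5) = [16, 1, 8, 0, 7, 2, 6, 12, 4, 9, 10, 11, 5, 13, 3, 15, 14]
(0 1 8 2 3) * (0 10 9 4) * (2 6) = [1, 8, 3, 10, 0, 5, 2, 7, 6, 4, 9] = (0 1 8 6 2 3 10 9 4)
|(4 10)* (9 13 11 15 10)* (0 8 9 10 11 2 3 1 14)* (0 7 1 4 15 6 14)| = 14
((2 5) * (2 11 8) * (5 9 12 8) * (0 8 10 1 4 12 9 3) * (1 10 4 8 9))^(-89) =(0 9 1 8 2 3)(4 12)(5 11)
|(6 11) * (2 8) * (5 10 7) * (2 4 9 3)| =30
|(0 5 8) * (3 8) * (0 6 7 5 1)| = 10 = |(0 1)(3 8 6 7 5)|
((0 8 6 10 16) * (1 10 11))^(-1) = (0 16 10 1 11 6 8)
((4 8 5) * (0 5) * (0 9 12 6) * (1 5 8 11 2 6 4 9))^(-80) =(12)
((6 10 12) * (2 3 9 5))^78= ((2 3 9 5)(6 10 12))^78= (12)(2 9)(3 5)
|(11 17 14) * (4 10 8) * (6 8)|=12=|(4 10 6 8)(11 17 14)|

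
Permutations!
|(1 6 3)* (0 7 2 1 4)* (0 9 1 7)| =10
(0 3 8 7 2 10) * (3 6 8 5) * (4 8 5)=(0 6 5 3 4 8 7 2 10)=[6, 1, 10, 4, 8, 3, 5, 2, 7, 9, 0]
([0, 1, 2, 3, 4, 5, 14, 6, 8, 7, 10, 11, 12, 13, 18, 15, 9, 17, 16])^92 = [0, 1, 2, 3, 4, 5, 18, 14, 8, 6, 10, 11, 12, 13, 16, 15, 7, 17, 9]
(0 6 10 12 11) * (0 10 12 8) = (0 6 12 11 10 8) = [6, 1, 2, 3, 4, 5, 12, 7, 0, 9, 8, 10, 11]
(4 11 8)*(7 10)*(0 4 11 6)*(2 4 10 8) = (0 10 7 8 11 2 4 6) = [10, 1, 4, 3, 6, 5, 0, 8, 11, 9, 7, 2]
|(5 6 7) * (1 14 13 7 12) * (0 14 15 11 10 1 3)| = |(0 14 13 7 5 6 12 3)(1 15 11 10)| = 8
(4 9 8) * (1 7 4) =[0, 7, 2, 3, 9, 5, 6, 4, 1, 8] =(1 7 4 9 8)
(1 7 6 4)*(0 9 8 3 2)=(0 9 8 3 2)(1 7 6 4)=[9, 7, 0, 2, 1, 5, 4, 6, 3, 8]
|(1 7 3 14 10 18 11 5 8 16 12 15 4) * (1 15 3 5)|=22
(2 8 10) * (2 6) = (2 8 10 6) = [0, 1, 8, 3, 4, 5, 2, 7, 10, 9, 6]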